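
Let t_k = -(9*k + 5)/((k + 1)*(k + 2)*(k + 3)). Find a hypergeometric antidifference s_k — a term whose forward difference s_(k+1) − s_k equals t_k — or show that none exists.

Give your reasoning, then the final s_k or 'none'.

r(k) = (k + 1)*(9*k + 14)/((k + 4)*(9*k + 5)) after simplifying.
Factor: A=k + 1; B=k + 4; C=k + 5/9.
f must satisfy (k + 1)·f(k+1) − (k + 3)·f(k) = k + 5/9.
Degrees (1,1,1) ⇒ d ≤ 2.
A polynomial solution: f(k) = k*(7*k + 3)/18.
Get s_k = R·t_k = k*(-7*k - 3)/(2*(k + 1)*(k + 2)) with R(k) = B(k−1)f(k)/C(k) = k*(k + 3)*(7*k + 3)/(2*(9*k + 5)).
s_(k+1) − s_k = (-9*k - 5)/(k**3 + 6*k**2 + 11*k + 6) = t_k.

s_k = k*(-7*k - 3)/(2*(k + 1)*(k + 2))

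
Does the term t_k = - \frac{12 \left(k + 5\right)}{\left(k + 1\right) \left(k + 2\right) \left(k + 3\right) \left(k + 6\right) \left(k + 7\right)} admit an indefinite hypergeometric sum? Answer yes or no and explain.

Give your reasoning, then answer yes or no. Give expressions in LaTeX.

Yes. s_k = \frac{k \left(- k^{2} - 9 k - 20\right)}{3 \left(k^{3} + 9 k^{2} + 20 k + 12\right)}.

Step 1: r(k) = (k + 1)*(k + 6)**2/((k + 4)*(k + 5)*(k + 8)).
Normal form (A,B,C) = (k + 1, k + 8, k**3 + 14*k**2 + 65*k + 100).
Set up (k + 1)·f(k+1) − (k + 7)·f(k) − (k**3 + 14*k**2 + 65*k + 100) = 0.
Degrees (1,1,3) ⇒ d ≤ 6.
Match coefficients ⇒ f(k) = k*(k + 3)*(k + 4)**2*(k + 5)**2/36.
Then R = B(k−1)f/C = k*(k + 3)*(k + 4)*(k + 7)/36, so s_k = R(k)·t_k = k*(-k**2 - 9*k - 20)/(3*(k**3 + 9*k**2 + 20*k + 12)).
Check: Δs_k = 12*(-k - 5)/(k**5 + 19*k**4 + 131*k**3 + 401*k**2 + 540*k + 252). ✓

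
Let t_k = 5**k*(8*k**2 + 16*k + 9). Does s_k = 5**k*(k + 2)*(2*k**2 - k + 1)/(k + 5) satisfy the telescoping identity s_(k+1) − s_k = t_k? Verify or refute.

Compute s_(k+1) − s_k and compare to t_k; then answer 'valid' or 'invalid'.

s_(k+1) = -5**(k + 1)*(k + 3)*(k - 2*(k + 1)**2)/(k + 6)
s_(k+1) − s_k = 5**k*(8*k**4 + 80*k**3 + 263*k**2 + 309*k + 138)/(k**2 + 11*k + 30)
(s_(k+1) − s_k) − t_k = 5**k*(-24*k**3 - 162*k**2 - 270*k - 132)/(k**2 + 11*k + 30)

Invalid: residual 5**k*(-24*k**3 - 162*k**2 - 270*k - 132)/(k**2 + 11*k + 30) ≠ 0.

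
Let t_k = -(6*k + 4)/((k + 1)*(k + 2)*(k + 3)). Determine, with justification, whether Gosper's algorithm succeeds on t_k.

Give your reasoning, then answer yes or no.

Yes. s_k = -k*(5*k + 3)/(2*(k + 1)*(k + 2)).

r(k) = (k + 1)*(3*k + 5)/((k + 4)*(3*k + 2)) after simplifying.
So A=k + 1 and B=k + 4, with C=k + 2/3.
Need (k + 1)·f(k+1) − (k + 3)·f(k) = k + 2/3.
d = 2 from the (1,1,1) case.
Match coefficients ⇒ f(k) = k*(5*k + 3)/12.
So s_k = (B(k−1)f/C)·t_k = (k*(k + 3)*(5*k + 3)/(4*(3*k + 2)))·t_k = -k*(5*k + 3)/(2*(k + 1)*(k + 2)).
Check: Δs_k = 2*(-3*k - 2)/(k**3 + 6*k**2 + 11*k + 6). ✓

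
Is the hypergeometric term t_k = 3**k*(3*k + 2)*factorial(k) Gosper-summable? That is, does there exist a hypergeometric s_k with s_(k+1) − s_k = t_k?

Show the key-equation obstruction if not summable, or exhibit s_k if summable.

Compute t_(k+1)/t_k: get 3*(k + 1)*(3*k + 5)/(3*k + 2).
So A=3*k + 3 and B=1, with C=k + 2/3.
Solve (3*k + 3)·f(k+1) − (1)·f(k) = k + 2/3.
Bound: deg f ≤ 0.
Coefficient equations give f(k) = 1/3.
Then R = B(k−1)f/C = 1/(3*k + 2), so s_k = R(k)·t_k = 3**k*factorial(k).
s_(k+1) − s_k = 3**k*(3*k + 2)*factorial(k) = t_k.

Yes. s_k = 3**k*factorial(k).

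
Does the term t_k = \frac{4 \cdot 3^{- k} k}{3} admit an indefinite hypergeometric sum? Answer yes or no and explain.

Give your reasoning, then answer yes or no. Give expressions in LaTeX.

t_(k+1)/t_k = (k + 1)/(3*k).
A = 1/3, B = 1, C = k.
Solve (1/3)·f(k+1) − (1)·f(k) = k.
Degrees (0,0,1) ⇒ d ≤ 1.
Match coefficients ⇒ f(k) = -3*(2*k + 1)/4.
Then R = B(k−1)f/C = -3*(2*k + 1)/(4*k), so s_k = R(k)·t_k = (-2*k - 1)/3**k.
Check: Δs_k = 4*k/(3*3**k). ✓

Yes. s_k = 3^{- k} \left(- 2 k - 1\right).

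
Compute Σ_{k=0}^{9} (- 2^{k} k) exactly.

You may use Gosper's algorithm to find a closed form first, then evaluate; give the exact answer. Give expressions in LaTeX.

Σ = -8194

Compute t_(k+1)/t_k: get 2 + 2/k.
A = 2, B = 1, C = k.
Solve (2)·f(k+1) − (1)·f(k) = k.
d = 1 from the (0,0,1) case.
Match coefficients ⇒ f(k) = k - 2.
Then R = B(k−1)f/C = (k - 2)/k, so s_k = R(k)·t_k = 2**k*(2 - k).
Verify: -2**k*k matches t_k.
Telescoping: Σ = s_(10) − s_(0) = -8192 − (2) = -8194.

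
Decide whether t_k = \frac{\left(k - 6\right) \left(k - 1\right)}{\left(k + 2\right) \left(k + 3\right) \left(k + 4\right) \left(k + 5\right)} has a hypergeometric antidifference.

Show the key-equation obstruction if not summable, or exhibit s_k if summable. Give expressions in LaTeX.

Ratio r(k) = k*(k - 5)*(k + 2)/((k - 6)*(k - 1)*(k + 6)).
Gosper form: A/B · C(k+1)/C(k) with A=k + 2, B=k + 6, C=k**2 - 7*k + 6.
Set up (k + 2)·f(k+1) − (k + 5)·f(k) − (k**2 - 7*k + 6) = 0.
Degrees (1,1,2) ⇒ d ≤ 3.
Coefficient equations give f(k) = k*(k**2 - 3*k + 38)/12.
Get s_k = R·t_k = k*(k**2 - 3*k + 38)/(12*(k**3 + 9*k**2 + 26*k + 24)) with R(k) = B(k−1)f(k)/C(k) = k*(k + 5)*(k**2 - 3*k + 38)/(12*(k - 6)*(k - 1)).
Δs = (k**2 - 7*k + 6)/(k**4 + 14*k**3 + 71*k**2 + 154*k + 120), as required.

Yes. s_k = \frac{k \left(k^{2} - 3 k + 38\right)}{12 \left(k^{3} + 9 k^{2} + 26 k + 24\right)}.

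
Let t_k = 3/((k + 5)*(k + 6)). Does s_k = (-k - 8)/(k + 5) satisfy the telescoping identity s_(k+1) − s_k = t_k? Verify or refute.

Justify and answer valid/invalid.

valid (s_(k+1) − s_k reduces to t_k)

s_(k+1) = (-k - 9)/(k + 6)
s_(k+1) − s_k = 3/(k**2 + 11*k + 30)
(s_(k+1) − s_k) − t_k = 0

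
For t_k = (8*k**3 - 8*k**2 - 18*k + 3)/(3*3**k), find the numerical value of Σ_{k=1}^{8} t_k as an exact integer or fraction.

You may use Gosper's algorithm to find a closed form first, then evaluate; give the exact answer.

Compute t_(k+1)/t_k: get (8*k**3 + 16*k**2 - 10*k - 15)/(3*(8*k**3 - 8*k**2 - 18*k + 3)).
Factor: A=1/3; B=1; C=k**3 - k**2 - 9*k/4 + 3/8.
Key eq: (1/3)·f(k+1) = (1)·f(k) + (k**3 - k**2 - 9*k/4 + 3/8).
Degrees (0,0,3) ⇒ d ≤ 3.
Solve for f: f(k) = -3*(4*k**3 + 2*k**2 - k + 4)/8 (degree 3 ≤ 3).
So s_k = (B(k−1)f/C)·t_k = (-3*(4*k**3 + 2*k**2 - k + 4)/(8*k**3 - 8*k**2 - 18*k + 3))·t_k = (-4*k**3 - 2*k**2 + k - 4)/3**k.
s_(k+1) − s_k = (8*k**3 - 8*k**2 - 18*k + 3)/(3*3**k) = t_k.
Sum = s_(9) − s_(1); s_(9) = -3073/19683, s_(1) = -3 ⇒ 55976/19683.

Σ = 55976/19683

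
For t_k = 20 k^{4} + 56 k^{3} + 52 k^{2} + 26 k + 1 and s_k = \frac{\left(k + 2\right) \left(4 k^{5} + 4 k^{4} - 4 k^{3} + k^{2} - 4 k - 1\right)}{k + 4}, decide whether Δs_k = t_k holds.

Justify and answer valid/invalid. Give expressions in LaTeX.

Invalid: residual \frac{2 \left(- 16 k^{5} - 132 k^{4} - 280 k^{3} - 233 k^{2} - 109 k - 5\right)}{k^{2} + 9 k + 20} ≠ 0.

s_(k+1) = k*(4*k**5 + 36*k**4 + 124*k**3 + 209*k**2 + 181*k + 66)/(k + 5)
s_(k+1) − s_k = (20*k**6 + 204*k**5 + 692*k**4 + 1054*k**3 + 809*k**2 + 311*k + 10)/(k**2 + 9*k + 20)
(s_(k+1) − s_k) − t_k = 2*(-16*k**5 - 132*k**4 - 280*k**3 - 233*k**2 - 109*k - 5)/(k**2 + 9*k + 20)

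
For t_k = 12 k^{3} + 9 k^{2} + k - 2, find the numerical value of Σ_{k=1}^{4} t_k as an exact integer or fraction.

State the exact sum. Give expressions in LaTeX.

Σ = 1472

r(k) = (12*k**3 + 45*k**2 + 55*k + 20)/(12*k**3 + 9*k**2 + k - 2) after simplifying.
A = 1, B = 1, C = k**3 + 3*k**2/4 + k/12 - 1/6.
Solve (1)·f(k+1) − (1)·f(k) = k**3 + 3*k**2/4 + k/12 - 1/6.
Bound: deg f ≤ 4.
Solve for f: f(k) = k*(3*k**3 - 3*k**2 - k - 1)/12 (degree 4 ≤ 4).
R(k) = B(k−1)·f(k)/C(k) = k*(3*k**3 - 3*k**2 - k - 1)/(12*k**3 + 9*k**2 + k - 2); s_k = R·t_k = k*(3*k**3 - 3*k**2 - k - 1).
Δs = 12*k**3 + 9*k**2 + k - 2, as required.
Evaluate s at k=5 and k=1: 1470 and -2; difference 1472.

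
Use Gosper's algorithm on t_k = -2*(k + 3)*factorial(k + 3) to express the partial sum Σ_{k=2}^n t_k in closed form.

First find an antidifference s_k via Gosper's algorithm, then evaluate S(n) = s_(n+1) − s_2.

t_(k+1)/t_k = (k + 4)**2/(k + 3).
Normal form (A,B,C) = (k + 4, 1, k + 3).
f must satisfy (k + 4)·f(k+1) − (1)·f(k) = k + 3.
From deg A=1, deg B=0, deg C=1: d=0.
Solve for f: f(k) = 1 (degree 0 ≤ 0).
So s_k = (B(k−1)f/C)·t_k = (1/(k + 3))·t_k = -2*factorial(k + 3).
Check: Δs_k = -2*(k + 3)*factorial(k + 3). ✓
s_(n+1) = -2*factorial(n + 4) and s_(2) = -240, so S(n) = 240 - 2*factorial(n + 4).

S(n) = 240 - 2*factorial(n + 4)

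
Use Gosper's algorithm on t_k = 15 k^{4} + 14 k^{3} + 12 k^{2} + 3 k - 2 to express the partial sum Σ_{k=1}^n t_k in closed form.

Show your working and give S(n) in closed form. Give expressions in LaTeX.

S(n) = n \left(3 n^{4} + 11 n^{3} + 16 n^{2} + 11 n + 1\right)

t_(k+1)/t_k = (15*k**4 + 74*k**3 + 144*k**2 + 129*k + 42)/(15*k**4 + 14*k**3 + 12*k**2 + 3*k - 2).
Factor: A=1; B=1; C=k**4 + 14*k**3/15 + 4*k**2/5 + k/5 - 2/15.
Set up (1)·f(k+1) − (1)·f(k) − (k**4 + 14*k**3/15 + 4*k**2/5 + k/5 - 2/15) = 0.
Bound: deg f ≤ 5.
Coefficient equations give f(k) = k*(3*k**4 - 4*k**3 + 2*k**2 - k - 2)/15.
Certificate R = B(k−1)f/C = k*(3*k**4 - 4*k**3 + 2*k**2 - k - 2)/(15*k**4 + 14*k**3 + 12*k**2 + 3*k - 2) gives s_k = k*(3*k**4 - 4*k**3 + 2*k**2 - k - 2).
Δs = 15*k**4 + 14*k**3 + 12*k**2 + 3*k - 2, as required.
Evaluate: s_(n+1) = 3*n**5 + 11*n**4 + 16*n**3 + 11*n**2 + n - 2; subtract s_(1) = -2 ⇒ S(n) = n*(3*n**4 + 11*n**3 + 16*n**2 + 11*n + 1).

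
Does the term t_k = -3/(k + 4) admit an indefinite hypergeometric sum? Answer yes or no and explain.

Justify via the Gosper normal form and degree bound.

No — t_k has no hypergeometric antidifference.

Step 1: r(k) = (k + 4)/(k + 5).
Gosper form: A/B · C(k+1)/C(k) with A=k + 4, B=k + 5, C=1.
Set up (k + 4)·f(k+1) − (k + 4)·f(k) − (1) = 0.
d = 0 from the (1,1,0) case.
Write f(k) = c0. Then LHS − RHS = -1, requiring -1 = 0: contradictory. No certificate.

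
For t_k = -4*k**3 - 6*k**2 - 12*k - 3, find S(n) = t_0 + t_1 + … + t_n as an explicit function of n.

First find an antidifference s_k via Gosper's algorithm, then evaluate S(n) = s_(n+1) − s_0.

t_(k+1)/t_k = (4*k**3 + 18*k**2 + 36*k + 25)/(4*k**3 + 6*k**2 + 12*k + 3).
A = 1, B = 1, C = k**3 + 3*k**2/2 + 3*k + 3/4.
Set up (1)·f(k+1) − (1)·f(k) − (k**3 + 3*k**2/2 + 3*k + 3/4) = 0.
deg f ≤ 4 (via 0,0,3).
Match coefficients ⇒ f(k) = k*(k**3 + 4*k - 2)/4.
So s_k = (B(k−1)f/C)·t_k = (k*(k**3 + 4*k - 2)/(4*k**3 + 6*k**2 + 12*k + 3))·t_k = k*(-k**3 - 4*k + 2).
s_(k+1) − s_k = -4*k**3 - 6*k**2 - 12*k - 3 = t_k.
Telescope: S(n) = s_(n+1) − s_(0) = -n**4 - 4*n**3 - 10*n**2 - 10*n - 3 − (0) = -n**4 - 4*n**3 - 10*n**2 - 10*n - 3.

S(n) = -n**4 - 4*n**3 - 10*n**2 - 10*n - 3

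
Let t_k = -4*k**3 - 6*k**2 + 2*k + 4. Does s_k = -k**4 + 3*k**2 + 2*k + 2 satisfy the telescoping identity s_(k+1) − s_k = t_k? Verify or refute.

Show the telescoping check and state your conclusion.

s_(k+1) = 2*k - (k + 1)**4 + 3*(k + 1)**2 + 4
s_(k+1) − s_k = -4*k**3 - 6*k**2 + 2*k + 4
(s_(k+1) − s_k) − t_k = 0

Valid: the claim telescopes to t_k.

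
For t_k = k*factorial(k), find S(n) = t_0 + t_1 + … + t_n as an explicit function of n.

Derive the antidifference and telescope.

S(n) = n*factorial(n) + factorial(n) - 1

Compute t_(k+1)/t_k: get (k + 1)**2/k.
So A=k + 1 and B=1, with C=k.
Need (k + 1)·f(k+1) − (1)·f(k) = k.
Bound: deg f ≤ 0.
Coefficient equations give f(k) = 1.
Get s_k = R·t_k = factorial(k) with R(k) = B(k−1)f(k)/C(k) = 1/k.
s_(k+1) − s_k = k*factorial(k) = t_k.
Telescope: S(n) = s_(n+1) − s_(0) = factorial(n + 1) − (1) = n*factorial(n) + factorial(n) - 1.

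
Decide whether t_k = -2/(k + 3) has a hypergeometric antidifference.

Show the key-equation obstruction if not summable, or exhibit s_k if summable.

No — t_k has no hypergeometric antidifference.

t_(k+1)/t_k = (k + 3)/(k + 4).
A = k + 3, B = k + 4, C = 1.
Solve (k + 3)·f(k+1) − (k + 3)·f(k) = 1.
From deg A=1, deg B=1, deg C=0: d=0.
Generic f = c0 gives residual -1; -1 = 0 cannot hold, so t_k is not Gosper-summable.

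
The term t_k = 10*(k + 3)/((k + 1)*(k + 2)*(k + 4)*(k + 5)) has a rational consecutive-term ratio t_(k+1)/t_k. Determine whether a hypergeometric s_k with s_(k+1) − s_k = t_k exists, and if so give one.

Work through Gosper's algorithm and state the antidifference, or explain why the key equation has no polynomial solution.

s_k = 5*k*(k + 5)/(4*(k**2 + 5*k + 4))

Compute t_(k+1)/t_k: get (k + 1)*(k + 4)**2/((k + 3)**2*(k + 6)).
So A=k + 1 and B=k + 6, with C=k**2 + 6*k + 9.
Need (k + 1)·f(k+1) − (k + 5)·f(k) = k**2 + 6*k + 9.
From deg A=1, deg B=1, deg C=2: d=4.
Solve for f: f(k) = k*(k + 2)*(k + 3)*(k + 5)/8 (degree 4 ≤ 4).
R(k) = B(k−1)·f(k)/C(k) = k*(k + 2)*(k + 5)**2/(8*(k + 3)); s_k = R·t_k = 5*k*(k + 5)/(4*(k**2 + 5*k + 4)).
Δs = 10*(k + 3)/(k**4 + 12*k**3 + 49*k**2 + 78*k + 40), as required.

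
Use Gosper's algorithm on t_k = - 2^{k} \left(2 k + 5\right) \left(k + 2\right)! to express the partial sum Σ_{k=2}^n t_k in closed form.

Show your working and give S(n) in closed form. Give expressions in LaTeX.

Compute t_(k+1)/t_k: get 2*(k + 3)*(2*k + 7)/(2*k + 5).
Take A(k)=2*k + 6, B(k)=1, C(k)=k + 5/2.
Set up (2*k + 6)·f(k+1) − (1)·f(k) − (k + 5/2) = 0.
deg f ≤ 0 (via 1,0,1).
Solve for f: f(k) = 1/2 (degree 0 ≤ 0).
Get s_k = R·t_k = -2**k*factorial(k + 2) with R(k) = B(k−1)f(k)/C(k) = 1/(2*k + 5).
Δs = -2**k*(2*k + 5)*factorial(k + 2), as required.
Evaluate: s_(n+1) = -2**(n + 1)*factorial(n + 3); subtract s_(2) = -96 ⇒ S(n) = -2*2**n*factorial(n + 3) + 96.

S(n) = - 2 \cdot 2^{n} \left(n + 3\right)! + 96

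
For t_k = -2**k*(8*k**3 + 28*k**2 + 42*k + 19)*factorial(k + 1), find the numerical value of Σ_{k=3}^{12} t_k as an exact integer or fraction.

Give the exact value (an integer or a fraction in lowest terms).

Σ = -483489408142533696

The ratio is 2*(8*k**4 + 68*k**3 + 226*k**2 + 341*k + 194)/(8*k**3 + 28*k**2 + 42*k + 19).
So A=2*k + 4 and B=1, with C=k**3 + 7*k**2/2 + 21*k/4 + 19/8.
Need (2*k + 4)·f(k+1) − (1)·f(k) = k**3 + 7*k**2/2 + 21*k/4 + 19/8.
deg f ≤ 2 (via 1,0,3).
Match coefficients ⇒ f(k) = (4*k**2 + 1)/8.
Certificate R = B(k−1)f/C = (4*k**2 + 1)/(8*k**3 + 28*k**2 + 42*k + 19) gives s_k = -2**k*(4*k**2 + 1)*factorial(k + 1).
s_(k+1) − s_k = -2**k*(8*k**3 + 28*k**2 + 42*k + 19)*factorial(k + 1) = t_k.
Sum = s_(13) − s_(3); s_(13) = -483489408142540800, s_(3) = -7104 ⇒ -483489408142533696.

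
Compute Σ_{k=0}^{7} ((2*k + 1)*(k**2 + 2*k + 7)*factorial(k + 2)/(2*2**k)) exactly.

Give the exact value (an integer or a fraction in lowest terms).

Σ = 1757692

Ratio r(k) = (k + 3)*(2*k + 3)*(2*k + (k + 1)**2 + 9)/(2*(2*k + 1)*(k**2 + 2*k + 7)).
Gosper form: A/B · C(k+1)/C(k) with A=k/2 + 3/2, B=1, C=k**3 + 5*k**2/2 + 8*k + 7/2.
Solve (k/2 + 3/2)·f(k+1) − (1)·f(k) = k**3 + 5*k**2/2 + 8*k + 7/2.
deg f ≤ 2 (via 1,0,3).
Solving with deg f ≤ 2: f(k) = 2*k**2 - k + 4.
R(k) = B(k−1)·f(k)/C(k) = 2*(2*k**2 - k + 4)/((2*k + 1)*(k**2 + 2*k + 7)); s_k = R·t_k = (2*k**2 - k + 4)*factorial(k + 2)/2**k.
Verify: (2*k + 1)*(k**2 + 2*k + 7)*factorial(k + 2)/(2*2**k) matches t_k.
Sum = s_(8) − s_(0); s_(8) = 1757700, s_(0) = 8 ⇒ 1757692.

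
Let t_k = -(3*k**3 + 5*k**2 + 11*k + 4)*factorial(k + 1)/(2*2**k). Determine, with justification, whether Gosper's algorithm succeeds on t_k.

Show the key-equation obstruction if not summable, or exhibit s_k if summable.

r(k) = (3*k**4 + 20*k**3 + 58*k**2 + 83*k + 46)/(2*(3*k**3 + 5*k**2 + 11*k + 4)) after simplifying.
Normal form (A,B,C) = (k/2 + 1, 1, k**3 + 5*k**2/3 + 11*k/3 + 4/3).
Solve (k/2 + 1)·f(k+1) − (1)·f(k) = k**3 + 5*k**2/3 + 11*k/3 + 4/3.
Degrees (1,0,3) ⇒ d ≤ 2.
Coefficient equations give f(k) = 2*(3*k**2 - k - 3)/3.
Then R = B(k−1)f/C = 2*(3*k**2 - k - 3)/(3*k**3 + 5*k**2 + 11*k + 4), so s_k = R(k)·t_k = (-3*k**2 + k + 3)*factorial(k + 1)/2**k.
s_(k+1) − s_k = -(3*k**3 + 5*k**2 + 11*k + 4)*factorial(k + 1)/(2*2**k) = t_k.

Yes. s_k = (-3*k**2 + k + 3)*factorial(k + 1)/2**k.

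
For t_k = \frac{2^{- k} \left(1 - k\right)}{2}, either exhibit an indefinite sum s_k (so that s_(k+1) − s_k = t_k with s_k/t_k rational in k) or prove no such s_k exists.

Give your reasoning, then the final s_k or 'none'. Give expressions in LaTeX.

s_k = 2^{- k} k

t_(k+1)/t_k = k/(2*(k - 1)).
Normal form (A,B,C) = (1/2, 1, k - 1).
Need (1/2)·f(k+1) − (1)·f(k) = k - 1.
Degrees (0,0,1) ⇒ d ≤ 1.
Solving with deg f ≤ 1: f(k) = -2*k.
Get s_k = R·t_k = k/2**k with R(k) = B(k−1)f(k)/C(k) = -2*k/(k - 1).
Check: Δs_k = (1 - k)/(2*2**k). ✓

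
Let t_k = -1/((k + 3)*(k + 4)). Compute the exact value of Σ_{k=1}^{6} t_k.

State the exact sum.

r(k) = (k + 3)/(k + 5) after simplifying.
Factor: A=k + 3; B=k + 5; C=1.
f must satisfy (k + 3)·f(k+1) − (k + 4)·f(k) = 1.
From deg A=1, deg B=1, deg C=0: d=1.
Solve for f: f(k) = k/3 (degree 1 ≤ 1).
R(k) = B(k−1)·f(k)/C(k) = k*(k + 4)/3; s_k = R·t_k = -k/(3*k + 9).
Verify: -1/(k**2 + 7*k + 12) matches t_k.
Σ_(k=1)^(6) t_k = s_(7) − s_(1) = -7/30 − (-1/12) = -3/20.

Σ = -3/20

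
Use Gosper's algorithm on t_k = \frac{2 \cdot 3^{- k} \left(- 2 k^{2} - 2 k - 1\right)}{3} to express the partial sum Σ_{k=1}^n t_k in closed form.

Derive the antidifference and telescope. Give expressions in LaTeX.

The ratio is (2*k**2 + 6*k + 5)/(3*(2*k**2 + 2*k + 1)).
A = 1/3, B = 1, C = k**2 + k + 1/2.
Need (1/3)·f(k+1) − (1)·f(k) = k**2 + k + 1/2.
Bound: deg f ≤ 2.
Solving with deg f ≤ 2: f(k) = -3*(k**2 + 2*k + 2)/2.
R(k) = B(k−1)·f(k)/C(k) = -3*(k**2 + 2*k + 2)/(2*k**2 + 2*k + 1); s_k = R·t_k = 2*(k**2 + 2*k + 2)/3**k.
Check: Δs_k = 2*(-2*k**2 - 2*k - 1)/(3*3**k). ✓
Σ_(k=1)^n t_k = s_(n+1) − s_(1) = (2*3**(-n - 1)*(n**2 + 4*n + 5)) − (10/3), i.e. 2*3**(-n - 1)*(-5*3**n + n**2 + 4*n + 5).

S(n) = 2 \cdot 3^{- n - 1} \left(- 5 \cdot 3^{n} + n^{2} + 4 n + 5\right)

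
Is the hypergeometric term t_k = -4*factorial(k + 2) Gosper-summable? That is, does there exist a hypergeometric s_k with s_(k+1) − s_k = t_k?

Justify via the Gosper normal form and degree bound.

No — t_k has no hypergeometric antidifference.

t_(k+1)/t_k = k + 3.
A = k + 3, B = 1, C = 1.
Need (k + 3)·f(k+1) − (1)·f(k) = 1.
deg f ≤ -1 (via 1,0,0).
Bound -1 < 0, so the key equation has no polynomial solution.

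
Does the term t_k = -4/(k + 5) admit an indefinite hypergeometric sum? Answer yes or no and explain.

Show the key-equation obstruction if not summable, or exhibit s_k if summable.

t_(k+1)/t_k = (k + 5)/(k + 6).
A = k + 5, B = k + 6, C = 1.
Key eq: (k + 5)·f(k+1) = (k + 5)·f(k) + (1).
Degrees (1,1,0) ⇒ d ≤ 0.
f = c0 ⇒ A·f(k+1) − B(k−1)·f(k) − C = -1. The system {-1 = 0} is inconsistent; no antidifference.

No; the coefficient equations for f are inconsistent.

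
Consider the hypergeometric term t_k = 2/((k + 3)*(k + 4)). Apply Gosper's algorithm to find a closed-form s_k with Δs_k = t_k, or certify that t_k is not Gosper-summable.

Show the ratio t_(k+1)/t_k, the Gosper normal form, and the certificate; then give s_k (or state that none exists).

s_k = 2*k/(3*(k + 3))

r(k) = (k + 3)/(k + 5) after simplifying.
Factor: A=k + 3; B=k + 5; C=1.
f must satisfy (k + 3)·f(k+1) − (k + 4)·f(k) = 1.
Bound: deg f ≤ 1.
Solve for f: f(k) = k/3 (degree 1 ≤ 1).
So s_k = (B(k−1)f/C)·t_k = (k*(k + 4)/3)·t_k = 2*k/(3*(k + 3)).
Check: Δs_k = 2/(k**2 + 7*k + 12). ✓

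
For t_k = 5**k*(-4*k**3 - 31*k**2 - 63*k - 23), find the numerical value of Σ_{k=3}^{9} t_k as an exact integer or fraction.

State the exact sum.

Σ = -13837882375

Ratio r(k) = 5*(4*k**3 + 43*k**2 + 137*k + 121)/(4*k**3 + 31*k**2 + 63*k + 23).
Normal form (A,B,C) = (5, 1, k**3 + 31*k**2/4 + 63*k/4 + 23/4).
Set up (5)·f(k+1) − (1)·f(k) − (k**3 + 31*k**2/4 + 63*k/4 + 23/4) = 0.
Bound: deg f ≤ 3.
Coefficient equations give f(k) = (k + 3)*(k**2 + k - 1)/4.
R(k) = B(k−1)·f(k)/C(k) = (k + 3)*(k**2 + k - 1)/(4*k**3 + 31*k**2 + 63*k + 23); s_k = R·t_k = 5**k*(-k**3 - 4*k**2 - 2*k + 3).
s_(k+1) − s_k = 5**k*(-4*k**3 - 31*k**2 - 63*k - 23) = t_k.
Σ_(k=3)^(9) t_k = s_(10) − s_(3) = -13837890625 − (-8250) = -13837882375.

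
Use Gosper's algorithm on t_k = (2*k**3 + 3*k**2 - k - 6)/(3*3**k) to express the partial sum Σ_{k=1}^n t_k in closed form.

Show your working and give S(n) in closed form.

S(n) = 3**(-n - 1)*(3**(n + 2) - n**3 - 6*n**2 - 13*n - 9)

The ratio is (2*k**3 + 9*k**2 + 11*k - 2)/(3*(2*k**3 + 3*k**2 - k - 6)).
Take A(k)=1/3, B(k)=1, C(k)=k**3 + 3*k**2/2 - k/2 - 3.
f must satisfy (1/3)·f(k+1) − (1)·f(k) = k**3 + 3*k**2/2 - k/2 - 3.
deg f ≤ 3 (via 0,0,3).
Solve for f: f(k) = -3*(k**3 + 3*k**2 + 4*k + 1)/2 (degree 3 ≤ 3).
So s_k = (B(k−1)f/C)·t_k = (-3*(k**3 + 3*k**2 + 4*k + 1)/(2*k**3 + 3*k**2 - k - 6))·t_k = (-k**3 - 3*k**2 - 4*k - 1)/3**k.
Δs = (2*k**3 + 3*k**2 - k - 6)/(3*3**k), as required.
Σ_(k=1)^n t_k = s_(n+1) − s_(1) = (3**(-n - 1)*(-n**3 - 6*n**2 - 13*n - 9)) − (-3), i.e. 3**(-n - 1)*(3**(n + 2) - n**3 - 6*n**2 - 13*n - 9).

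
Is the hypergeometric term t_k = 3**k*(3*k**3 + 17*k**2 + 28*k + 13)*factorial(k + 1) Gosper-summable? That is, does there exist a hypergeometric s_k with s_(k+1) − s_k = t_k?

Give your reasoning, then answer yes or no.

Yes. s_k = 3**k*(k**2 + 2*k - 1)*factorial(k + 1).

Step 1: r(k) = 3*(3*k**4 + 32*k**3 + 123*k**2 + 203*k + 122)/(3*k**3 + 17*k**2 + 28*k + 13).
Factor: A=3*k + 6; B=1; C=k**3 + 17*k**2/3 + 28*k/3 + 13/3.
Solve (3*k + 6)·f(k+1) − (1)·f(k) = k**3 + 17*k**2/3 + 28*k/3 + 13/3.
From deg A=1, deg B=0, deg C=3: d=2.
Solve for f: f(k) = (k**2 + 2*k - 1)/3 (degree 2 ≤ 2).
Certificate R = B(k−1)f/C = (k**2 + 2*k - 1)/(3*k**3 + 17*k**2 + 28*k + 13) gives s_k = 3**k*(k**2 + 2*k - 1)*factorial(k + 1).
s_(k+1) − s_k = 3**k*(3*k**3 + 17*k**2 + 28*k + 13)*factorial(k + 1) = t_k.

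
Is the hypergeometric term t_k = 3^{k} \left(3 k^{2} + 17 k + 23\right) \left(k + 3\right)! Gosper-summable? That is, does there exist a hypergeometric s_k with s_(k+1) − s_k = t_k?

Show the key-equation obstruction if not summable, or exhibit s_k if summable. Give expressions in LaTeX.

Yes. s_k = 3^{k} \left(k + 1\right) \left(k + 3\right)!.

t_(k+1)/t_k = 3*(3*k**3 + 35*k**2 + 135*k + 172)/(3*k**2 + 17*k + 23).
Gosper form: A/B · C(k+1)/C(k) with A=3*k + 12, B=1, C=k**2 + 17*k/3 + 23/3.
Set up (3*k + 12)·f(k+1) − (1)·f(k) − (k**2 + 17*k/3 + 23/3) = 0.
Degrees (1,0,2) ⇒ d ≤ 1.
Coefficient equations give f(k) = (k + 1)/3.
Then R = B(k−1)f/C = (k + 1)/(3*k**2 + 17*k + 23), so s_k = R(k)·t_k = 3**k*(k + 1)*factorial(k + 3).
Check: Δs_k = 3**k*(3*k**2 + 17*k + 23)*factorial(k + 3). ✓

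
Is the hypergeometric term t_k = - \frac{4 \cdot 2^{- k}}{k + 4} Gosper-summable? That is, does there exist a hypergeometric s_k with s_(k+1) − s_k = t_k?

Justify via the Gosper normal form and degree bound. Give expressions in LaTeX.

Step 1: r(k) = (k + 4)/(2*(k + 5)).
Factor: A=k/2 + 2; B=k + 5; C=1.
Solve (k/2 + 2)·f(k+1) − (k + 4)·f(k) = 1.
From deg A=1, deg B=1, deg C=0: d=-1.
Negative degree bound (-1): no f exists, t_k not Gosper-summable.

No. Not Gosper-summable.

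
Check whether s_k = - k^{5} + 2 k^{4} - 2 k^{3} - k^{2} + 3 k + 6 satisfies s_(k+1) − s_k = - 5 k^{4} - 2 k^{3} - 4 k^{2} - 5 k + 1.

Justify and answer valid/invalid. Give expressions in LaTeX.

valid (s_(k+1) − s_k reduces to t_k)

s_(k+1) = -k**5 - 3*k**4 - 4*k**3 - 5*k**2 - 2*k + 7
s_(k+1) − s_k = -5*k**4 - 2*k**3 - 4*k**2 - 5*k + 1
(s_(k+1) − s_k) − t_k = 0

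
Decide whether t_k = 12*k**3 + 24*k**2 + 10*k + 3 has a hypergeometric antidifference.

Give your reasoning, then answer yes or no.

The ratio is (12*k**3 + 60*k**2 + 94*k + 49)/(12*k**3 + 24*k**2 + 10*k + 3).
Take A(k)=1, B(k)=1, C(k)=k**3 + 2*k**2 + 5*k/6 + 1/4.
Key eq: (1)·f(k+1) = (1)·f(k) + (k**3 + 2*k**2 + 5*k/6 + 1/4).
deg f ≤ 4 (via 0,0,3).
A polynomial solution: f(k) = k*(3*k**3 + 2*k**2 - 4*k + 2)/12.
So s_k = (B(k−1)f/C)·t_k = (k*(3*k**3 + 2*k**2 - 4*k + 2)/(12*k**3 + 24*k**2 + 10*k + 3))·t_k = k*(3*k**3 + 2*k**2 - 4*k + 2).
Check: Δs_k = 12*k**3 + 24*k**2 + 10*k + 3. ✓

Yes. s_k = k*(3*k**3 + 2*k**2 - 4*k + 2).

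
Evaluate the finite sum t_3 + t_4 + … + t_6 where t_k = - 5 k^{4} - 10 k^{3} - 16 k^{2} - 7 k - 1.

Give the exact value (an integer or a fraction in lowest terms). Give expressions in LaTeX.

Σ = -17116

The ratio is (5*k**4 + 30*k**3 + 76*k**2 + 89*k + 39)/(5*k**4 + 10*k**3 + 16*k**2 + 7*k + 1).
Gosper form: A/B · C(k+1)/C(k) with A=1, B=1, C=k**4 + 2*k**3 + 16*k**2/5 + 7*k/5 + 1/5.
Set up (1)·f(k+1) − (1)·f(k) − (k**4 + 2*k**3 + 16*k**2/5 + 7*k/5 + 1/5) = 0.
deg f ≤ 5 (via 0,0,4).
Solving with deg f ≤ 5: f(k) = k**2*(k**3 + 2*k - 2)/5.
Then R = B(k−1)f/C = k**2*(k**3 + 2*k - 2)/(5*k**4 + 10*k**3 + 16*k**2 + 7*k + 1), so s_k = R(k)·t_k = k**2*(-k**3 - 2*k + 2).
Check: Δs_k = -5*k**4 - 10*k**3 - 16*k**2 - 7*k - 1. ✓
Telescoping: Σ = s_(7) − s_(3) = -17395 − (-279) = -17116.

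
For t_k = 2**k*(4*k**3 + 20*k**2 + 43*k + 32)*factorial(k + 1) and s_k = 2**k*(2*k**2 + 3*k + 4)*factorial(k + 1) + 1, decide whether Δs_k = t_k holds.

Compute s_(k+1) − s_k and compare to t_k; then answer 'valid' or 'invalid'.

valid; difference matches t_k

s_(k+1) = 2**(k + 1)*(3*k + 2*(k + 1)**2 + 7)*factorial(k + 2) + 1
s_(k+1) − s_k = 2**k*(4*k**3 + 20*k**2 + 43*k + 32)*factorial(k + 1)
(s_(k+1) − s_k) − t_k = 0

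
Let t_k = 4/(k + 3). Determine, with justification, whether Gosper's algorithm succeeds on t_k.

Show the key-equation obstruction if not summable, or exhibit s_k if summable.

Ratio r(k) = (k + 3)/(k + 4).
Normal form (A,B,C) = (k + 3, k + 4, 1).
Solve (k + 3)·f(k+1) − (k + 3)·f(k) = 1.
Bound: deg f ≤ 0.
Write f(k) = c0. Then LHS − RHS = -1, requiring -1 = 0: contradictory. No certificate.

No. Not Gosper-summable.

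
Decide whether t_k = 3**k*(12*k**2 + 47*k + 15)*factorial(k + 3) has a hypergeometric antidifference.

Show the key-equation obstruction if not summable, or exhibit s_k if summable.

r(k) = 3*(12*k**3 + 119*k**2 + 358*k + 296)/(12*k**2 + 47*k + 15) after simplifying.
Normal form (A,B,C) = (3*k + 12, 1, k**2 + 47*k/12 + 5/4).
Need (3*k + 12)·f(k+1) − (1)·f(k) = k**2 + 47*k/12 + 5/4.
Degrees (1,0,2) ⇒ d ≤ 1.
Solving with deg f ≤ 1: f(k) = (4*k - 3)/12.
So s_k = (B(k−1)f/C)·t_k = ((4*k - 3)/(12*k**2 + 47*k + 15))·t_k = 3**k*(4*k - 3)*factorial(k + 3).
Verify: 3**k*(12*k**2 + 47*k + 15)*factorial(k + 3) matches t_k.

Yes. s_k = 3**k*(4*k - 3)*factorial(k + 3).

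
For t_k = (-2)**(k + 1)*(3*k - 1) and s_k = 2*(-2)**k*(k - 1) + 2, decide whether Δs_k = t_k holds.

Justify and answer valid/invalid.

s_(k+1) = -4*(-2)**k*k + 2
s_(k+1) − s_k = (-2)**(k + 1)*(3*k - 1)
(s_(k+1) − s_k) − t_k = 0

valid (s_(k+1) − s_k reduces to t_k)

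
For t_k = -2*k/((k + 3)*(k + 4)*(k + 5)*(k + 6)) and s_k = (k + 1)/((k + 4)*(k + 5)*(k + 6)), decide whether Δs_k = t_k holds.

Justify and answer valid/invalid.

s_(k+1) = (k + 2)/((k + 5)*(k + 6)*(k + 7))
s_(k+1) − s_k = (1 - 2*k)/(k**4 + 22*k**3 + 179*k**2 + 638*k + 840)
(s_(k+1) − s_k) − t_k = 3*(3*k + 1)/(k**5 + 25*k**4 + 245*k**3 + 1175*k**2 + 2754*k + 2520)

Invalid: residual 3*(3*k + 1)/(k**5 + 25*k**4 + 245*k**3 + 1175*k**2 + 2754*k + 2520) ≠ 0.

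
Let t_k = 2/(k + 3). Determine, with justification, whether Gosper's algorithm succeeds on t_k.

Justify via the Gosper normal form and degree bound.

No. Not Gosper-summable.

r(k) = (k + 3)/(k + 4) after simplifying.
So A=k + 3 and B=k + 4, with C=1.
Set up (k + 3)·f(k+1) − (k + 3)·f(k) − (1) = 0.
deg f ≤ 0 (via 1,1,0).
f = c0 ⇒ A·f(k+1) − B(k−1)·f(k) − C = -1. The system {-1 = 0} is inconsistent; no antidifference.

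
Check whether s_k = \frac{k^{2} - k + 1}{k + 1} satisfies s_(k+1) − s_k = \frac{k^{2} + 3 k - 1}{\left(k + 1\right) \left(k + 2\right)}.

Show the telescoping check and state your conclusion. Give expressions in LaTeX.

valid; difference matches t_k

s_(k+1) = (-k + (k + 1)**2)/(k + 2)
s_(k+1) − s_k = (k**2 + 3*k - 1)/(k**2 + 3*k + 2)
(s_(k+1) − s_k) − t_k = 0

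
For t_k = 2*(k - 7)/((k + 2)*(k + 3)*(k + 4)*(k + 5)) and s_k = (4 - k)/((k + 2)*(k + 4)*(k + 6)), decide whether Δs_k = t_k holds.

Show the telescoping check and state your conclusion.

s_(k+1) = (3 - k)/((k + 3)*(k + 5)*(k + 7))
s_(k+1) − s_k = (2*k**3 + 3*k**2 - 95*k - 276)/(k**6 + 27*k**5 + 295*k**4 + 1665*k**3 + 5104*k**2 + 8028*k + 5040)
(s_(k+1) − s_k) − t_k = 3*(-3*k**2 + k + 104)/(k**6 + 27*k**5 + 295*k**4 + 1665*k**3 + 5104*k**2 + 8028*k + 5040)

Invalid: residual 3*(-3*k**2 + k + 104)/(k**6 + 27*k**5 + 295*k**4 + 1665*k**3 + 5104*k**2 + 8028*k + 5040) ≠ 0.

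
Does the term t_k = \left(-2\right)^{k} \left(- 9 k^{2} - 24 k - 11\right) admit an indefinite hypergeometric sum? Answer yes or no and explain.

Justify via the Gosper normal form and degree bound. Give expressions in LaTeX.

Yes. s_k = \left(-2\right)^{k} \left(3 k^{2} + 4 k - 1\right).

Ratio r(k) = 2*(-9*k**2 - 42*k - 44)/(9*k**2 + 24*k + 11).
A = -2, B = 1, C = k**2 + 8*k/3 + 11/9.
Need (-2)·f(k+1) − (1)·f(k) = k**2 + 8*k/3 + 11/9.
From deg A=0, deg B=0, deg C=2: d=2.
Solving with deg f ≤ 2: f(k) = -(3*k**2 + 4*k - 1)/9.
Certificate R = B(k−1)f/C = -(3*k**2 + 4*k - 1)/(9*k**2 + 24*k + 11) gives s_k = (-2)**k*(3*k**2 + 4*k - 1).
s_(k+1) − s_k = (-2)**k*(-9*k**2 - 24*k - 11) = t_k.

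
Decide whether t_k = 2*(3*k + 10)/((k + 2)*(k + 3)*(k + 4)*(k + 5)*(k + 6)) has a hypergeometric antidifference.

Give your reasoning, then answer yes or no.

Step 1: r(k) = (k + 2)*(3*k + 13)/((k + 7)*(3*k + 10)).
A = k + 2, B = k + 7, C = k + 10/3.
Solve (k + 2)·f(k+1) − (k + 6)·f(k) = k + 10/3.
d = 4 from the (1,1,1) case.
Solve for f: f(k) = k*(k + 3)*(k**2 + 11*k + 38)/120 (degree 4 ≤ 4).
Certificate R = B(k−1)f/C = k*(k + 3)*(k + 6)*(k**2 + 11*k + 38)/(40*(3*k + 10)) gives s_k = k*(k**2 + 11*k + 38)/(20*(k**3 + 11*k**2 + 38*k + 40)).
Δs = 2*(3*k + 10)/(k**5 + 20*k**4 + 155*k**3 + 580*k**2 + 1044*k + 720), as required.

Yes. s_k = k*(k**2 + 11*k + 38)/(20*(k**3 + 11*k**2 + 38*k + 40)).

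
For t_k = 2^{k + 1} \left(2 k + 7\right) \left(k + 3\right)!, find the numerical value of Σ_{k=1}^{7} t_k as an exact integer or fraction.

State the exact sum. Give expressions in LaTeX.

The ratio is 2*(k + 4)*(2*k + 9)/(2*k + 7).
Gosper form: A/B · C(k+1)/C(k) with A=2*k + 8, B=1, C=k + 7/2.
Need (2*k + 8)·f(k+1) − (1)·f(k) = k + 7/2.
deg f ≤ 0 (via 1,0,1).
A polynomial solution: f(k) = 1/2.
Get s_k = R·t_k = 2**(k + 1)*factorial(k + 3) with R(k) = B(k−1)f(k)/C(k) = 1/(2*k + 7).
Check: Δs_k = 2**(k + 1)*(2*k + 7)*factorial(k + 3). ✓
Telescoping: Σ = s_(8) − s_(1) = 20437401600 − (96) = 20437401504.

Σ = 20437401504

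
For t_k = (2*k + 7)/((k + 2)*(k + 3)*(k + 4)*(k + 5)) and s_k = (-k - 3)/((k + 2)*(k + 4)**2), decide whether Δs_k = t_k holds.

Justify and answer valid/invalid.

Invalid: residual (-3*k**2 - 23*k - 43)/(k**6 + 23*k**5 + 217*k**4 + 1073*k**3 + 2926*k**2 + 4160*k + 2400) ≠ 0.

s_(k+1) = (-k - 4)/((k + 3)*(k + 5)**2)
s_(k+1) − s_k = (-(k + 2)*(k + 4)**3 + (k + 3)**2*(k + 5)**2)/((k + 2)*(k + 3)*(k + 4)**2*(k + 5)**2)
(s_(k+1) − s_k) − t_k = (-3*k**2 - 23*k - 43)/(k**6 + 23*k**5 + 217*k**4 + 1073*k**3 + 2926*k**2 + 4160*k + 2400)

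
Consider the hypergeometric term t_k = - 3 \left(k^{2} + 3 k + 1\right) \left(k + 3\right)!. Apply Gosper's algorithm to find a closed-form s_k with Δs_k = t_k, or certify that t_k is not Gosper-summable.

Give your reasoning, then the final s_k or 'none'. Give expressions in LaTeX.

s_k = - 3 \left(k - 1\right) \left(k + 3\right)!

Ratio r(k) = (k + 4)*(3*k + (k + 1)**2 + 4)/(k**2 + 3*k + 1).
Normal form (A,B,C) = (k + 4, 1, k**2 + 3*k + 1).
Need (k + 4)·f(k+1) − (1)·f(k) = k**2 + 3*k + 1.
deg f ≤ 1 (via 1,0,2).
Solve for f: f(k) = k - 1 (degree 1 ≤ 1).
R(k) = B(k−1)·f(k)/C(k) = (k - 1)/(k**2 + 3*k + 1); s_k = R·t_k = -3*(k - 1)*factorial(k + 3).
Verify: -3*(k**2 + 3*k + 1)*factorial(k + 3) matches t_k.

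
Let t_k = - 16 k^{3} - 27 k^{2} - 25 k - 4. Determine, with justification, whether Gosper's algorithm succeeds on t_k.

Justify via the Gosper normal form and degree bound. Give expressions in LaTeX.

Compute t_(k+1)/t_k: get (16*k**3 + 75*k**2 + 127*k + 72)/(16*k**3 + 27*k**2 + 25*k + 4).
Take A(k)=1, B(k)=1, C(k)=k**3 + 27*k**2/16 + 25*k/16 + 1/4.
Set up (1)·f(k+1) − (1)·f(k) − (k**3 + 27*k**2/16 + 25*k/16 + 1/4) = 0.
Degrees (0,0,3) ⇒ d ≤ 4.
Coefficient equations give f(k) = k*(4*k**3 + k**2 + 3*k - 4)/16.
Certificate R = B(k−1)f/C = k*(4*k**3 + k**2 + 3*k - 4)/(16*k**3 + 27*k**2 + 25*k + 4) gives s_k = k*(-4*k**3 - k**2 - 3*k + 4).
Δs = -16*k**3 - 27*k**2 - 25*k - 4, as required.

Yes. s_k = k \left(- 4 k^{3} - k^{2} - 3 k + 4\right).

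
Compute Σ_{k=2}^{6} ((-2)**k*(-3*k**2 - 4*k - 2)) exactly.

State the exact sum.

Σ = -6288

t_(k+1)/t_k = 2*(-3*k**2 - 10*k - 9)/(3*k**2 + 4*k + 2).
Normal form (A,B,C) = (-2, 1, k**2 + 4*k/3 + 2/3).
Key eq: (-2)·f(k+1) = (1)·f(k) + (k**2 + 4*k/3 + 2/3).
From deg A=0, deg B=0, deg C=2: d=2.
Solve for f: f(k) = -k**2/3 (degree 2 ≤ 2).
So s_k = (B(k−1)f/C)·t_k = (-k**2/(3*k**2 + 4*k + 2))·t_k = (-2)**k*k**2.
Verify: (-2)**k*(-k**2 - 2*(k + 1)**2) matches t_k.
Σ_(k=2)^(6) t_k = s_(7) − s_(2) = -6272 − (16) = -6288.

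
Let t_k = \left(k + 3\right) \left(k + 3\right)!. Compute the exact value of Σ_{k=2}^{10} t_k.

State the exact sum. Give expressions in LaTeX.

Σ = 87178291080

Compute t_(k+1)/t_k: get (k + 4)**2/(k + 3).
Gosper form: A/B · C(k+1)/C(k) with A=k + 4, B=1, C=k + 3.
Set up (k + 4)·f(k+1) − (1)·f(k) − (k + 3) = 0.
d = 0 from the (1,0,1) case.
Solve for f: f(k) = 1 (degree 0 ≤ 0).
Get s_k = R·t_k = factorial(k + 3) with R(k) = B(k−1)f(k)/C(k) = 1/(k + 3).
Verify: (k + 3)*factorial(k + 3) matches t_k.
Sum = s_(11) − s_(2); s_(11) = 87178291200, s_(2) = 120 ⇒ 87178291080.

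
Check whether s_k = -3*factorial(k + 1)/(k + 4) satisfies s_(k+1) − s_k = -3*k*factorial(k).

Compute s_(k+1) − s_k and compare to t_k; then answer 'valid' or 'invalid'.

s_(k+1) = -3*factorial(k + 2)/(k + 5)
s_(k+1) − s_k = -3*(k**2 + 5*k + 3)*factorial(k + 1)/((k + 4)*(k + 5))
(s_(k+1) − s_k) − t_k = 9*(k**2 + 4*k - 1)*factorial(k)/((k + 4)*(k + 5))

Invalid: residual 9*(k**2 + 4*k - 1)*factorial(k)/((k + 4)*(k + 5)) ≠ 0.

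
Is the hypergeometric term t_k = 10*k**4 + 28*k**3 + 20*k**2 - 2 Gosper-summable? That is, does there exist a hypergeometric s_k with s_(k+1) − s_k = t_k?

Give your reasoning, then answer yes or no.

Ratio r(k) = (5*k**4 + 34*k**3 + 82*k**2 + 82*k + 28)/(5*k**4 + 14*k**3 + 10*k**2 - 1).
Take A(k)=1, B(k)=1, C(k)=k**4 + 14*k**3/5 + 2*k**2 - 1/5.
f must satisfy (1)·f(k+1) − (1)·f(k) = k**4 + 14*k**3/5 + 2*k**2 - 1/5.
Degrees (0,0,4) ⇒ d ≤ 5.
A polynomial solution: f(k) = k*(k + 1)*(2*k**3 - 4*k + 1)/10.
Then R = B(k−1)f/C = k*(2*k**3 - 4*k + 1)/(2*(5*k**3 + 9*k**2 + k - 1)), so s_k = R(k)·t_k = k*(2*k**4 + 2*k**3 - 4*k**2 - 3*k + 1).
Check: Δs_k = 10*k**4 + 28*k**3 + 20*k**2 - 2. ✓

Yes. s_k = k*(2*k**4 + 2*k**3 - 4*k**2 - 3*k + 1).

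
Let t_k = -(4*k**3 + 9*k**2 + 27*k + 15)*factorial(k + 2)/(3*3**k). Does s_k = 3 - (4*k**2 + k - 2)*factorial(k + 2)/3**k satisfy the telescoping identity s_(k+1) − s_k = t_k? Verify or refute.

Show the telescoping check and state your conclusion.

valid; difference matches t_k

s_(k+1) = -3**(-k - 1)*(k + 4*(k + 1)**2 - 1)*factorial(k + 3) + 3
s_(k+1) − s_k = -(4*k**3 + 9*k**2 + 27*k + 15)*factorial(k + 2)/(3*3**k)
(s_(k+1) − s_k) − t_k = 0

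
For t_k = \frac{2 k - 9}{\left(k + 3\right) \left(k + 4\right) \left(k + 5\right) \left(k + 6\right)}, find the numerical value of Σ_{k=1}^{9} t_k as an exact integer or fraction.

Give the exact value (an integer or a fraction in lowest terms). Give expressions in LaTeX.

Σ = -41/3640

r(k) = (k + 3)*(2*k - 7)/((k + 7)*(2*k - 9)) after simplifying.
A = k + 3, B = k + 7, C = k - 9/2.
Need (k + 3)·f(k+1) − (k + 6)·f(k) = k - 9/2.
Degrees (1,1,1) ⇒ d ≤ 3.
Solve for f: f(k) = -k*(k**2 + 12*k + 77)/60 (degree 3 ≤ 3).
So s_k = (B(k−1)f/C)·t_k = (-k*(k + 6)*(k**2 + 12*k + 77)/(30*(2*k - 9)))·t_k = k*(-k**2 - 12*k - 77)/(30*(k + 3)*(k + 4)*(k + 5)).
Δs = (2*k - 9)/(k**4 + 18*k**3 + 119*k**2 + 342*k + 360), as required.
Σ_(k=1)^(9) t_k = s_(10) − s_(1) = -33/910 − (-1/40) = -41/3640.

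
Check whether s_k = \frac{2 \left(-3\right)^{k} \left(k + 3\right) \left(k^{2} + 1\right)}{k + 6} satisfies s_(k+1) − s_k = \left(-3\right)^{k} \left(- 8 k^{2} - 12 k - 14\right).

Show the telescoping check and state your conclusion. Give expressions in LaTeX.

s_(k+1) = 2*(-3)**(k + 1)*(k + 4)*((k + 1)**2 + 1)/(k + 7)
s_(k+1) − s_k = (-3)**k*(-8*k**4 - 92*k**3 - 320*k**2 - 428*k - 330)/(k**2 + 13*k + 42)
(s_(k+1) − s_k) − t_k = 6*(-3)**k*(4*k**3 + 31*k**2 + 43*k + 43)/(k**2 + 13*k + 42)

Invalid: residual \frac{6 \left(-3\right)^{k} \left(4 k^{3} + 31 k^{2} + 43 k + 43\right)}{k^{2} + 13 k + 42} ≠ 0.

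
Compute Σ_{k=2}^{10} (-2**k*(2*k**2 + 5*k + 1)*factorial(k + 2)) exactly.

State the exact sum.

Σ = -127529385983904

Compute t_(k+1)/t_k: get 2*(2*k**3 + 15*k**2 + 35*k + 24)/(2*k**2 + 5*k + 1).
Factor: A=2*k + 6; B=1; C=k**2 + 5*k/2 + 1/2.
Need (2*k + 6)·f(k+1) − (1)·f(k) = k**2 + 5*k/2 + 1/2.
deg f ≤ 1 (via 1,0,2).
Solve for f: f(k) = (k - 1)/2 (degree 1 ≤ 1).
Certificate R = B(k−1)f/C = (k - 1)/(2*k**2 + 5*k + 1) gives s_k = -2**k*(k - 1)*factorial(k + 2).
Δs = -2**k*(2*k**2 + 5*k + 1)*factorial(k + 2), as required.
Sum = s_(11) − s_(2); s_(11) = -127529385984000, s_(2) = -96 ⇒ -127529385983904.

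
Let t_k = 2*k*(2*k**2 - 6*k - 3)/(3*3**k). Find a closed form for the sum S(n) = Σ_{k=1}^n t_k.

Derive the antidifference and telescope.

The ratio is (2*k**3 - 9*k - 7)/(3*k*(2*k**2 - 6*k - 3)).
So A=1/3 and B=1, with C=k**3 - 3*k**2 - 3*k/2.
Solve (1/3)·f(k+1) − (1)·f(k) = k**3 - 3*k**2 - 3*k/2.
deg f ≤ 3 (via 0,0,3).
Match coefficients ⇒ f(k) = -3*(2*k**3 - 3*k**2 - 3*k - 2)/4.
Then R = B(k−1)f/C = -3*(2*k**3 - 3*k**2 - 3*k - 2)/(2*k*(2*k**2 - 6*k - 3)), so s_k = R(k)·t_k = (-2*k**3 + 3*k**2 + 3*k + 2)/3**k.
Δs = 2*k*(2*k**2 - 6*k - 3)/(3*3**k), as required.
Evaluate: s_(n+1) = 3**(-n - 1)*(-2*n**3 - 3*n**2 + 3*n + 6); subtract s_(1) = 2 ⇒ S(n) = (-6*3**n - 2*n**3 - 3*n**2 + 3*n + 6)/(3*3**n).

S(n) = (-6*3**n - 2*n**3 - 3*n**2 + 3*n + 6)/(3*3**n)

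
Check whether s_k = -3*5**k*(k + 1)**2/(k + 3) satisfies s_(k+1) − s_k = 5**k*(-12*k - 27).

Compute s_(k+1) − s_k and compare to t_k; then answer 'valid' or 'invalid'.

s_(k+1) = -15*5**k*(k + 2)**2/(k + 4)
s_(k+1) − s_k = 5**k*(-12*k**3 - 87*k**2 - 213*k - 168)/(k**2 + 7*k + 12)
(s_(k+1) − s_k) − t_k = 5**k*(24*k**2 + 120*k + 156)/(k**2 + 7*k + 12)

Invalid: residual 5**k*(24*k**2 + 120*k + 156)/(k**2 + 7*k + 12) ≠ 0.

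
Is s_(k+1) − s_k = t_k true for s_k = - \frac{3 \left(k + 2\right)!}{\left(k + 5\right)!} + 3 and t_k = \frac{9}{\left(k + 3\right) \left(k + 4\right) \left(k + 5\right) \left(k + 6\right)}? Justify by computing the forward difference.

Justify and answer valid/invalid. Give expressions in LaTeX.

s_(k+1) = -3*factorial(k + 3)/factorial(k + 6) + 3
s_(k+1) − s_k = 9/((k + 3)*(k + 4)*(k + 5)*(k + 6))
(s_(k+1) − s_k) − t_k = 0

valid (s_(k+1) − s_k reduces to t_k)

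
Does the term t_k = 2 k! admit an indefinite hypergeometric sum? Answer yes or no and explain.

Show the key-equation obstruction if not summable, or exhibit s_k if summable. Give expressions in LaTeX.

Ratio r(k) = k + 1.
Factor: A=k + 1; B=1; C=1.
f must satisfy (k + 1)·f(k+1) − (1)·f(k) = 1.
Bound: deg f ≤ -1.
Bound -1 < 0, so the key equation has no polynomial solution.

No — key equation has no polynomial f.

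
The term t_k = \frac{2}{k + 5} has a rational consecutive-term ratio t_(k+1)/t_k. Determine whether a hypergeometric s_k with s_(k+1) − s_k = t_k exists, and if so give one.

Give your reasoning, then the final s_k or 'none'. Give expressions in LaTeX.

Step 1: r(k) = (k + 5)/(k + 6).
Normal form (A,B,C) = (k + 5, k + 6, 1).
f must satisfy (k + 5)·f(k+1) − (k + 5)·f(k) = 1.
deg f ≤ 0 (via 1,1,0).
f = c0 ⇒ A·f(k+1) − B(k−1)·f(k) − C = -1. The system {-1 = 0} is inconsistent; no antidifference.

not Gosper-summable; s_k does not exist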